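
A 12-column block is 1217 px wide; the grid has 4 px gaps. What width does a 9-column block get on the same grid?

Subtracting 11 gaps of 4 leaves 1173 for 12 columns, so c = 97.75 px.
9 columns plus 8 gaps: 879.75 + 32 = 911.75 px.

911.75 px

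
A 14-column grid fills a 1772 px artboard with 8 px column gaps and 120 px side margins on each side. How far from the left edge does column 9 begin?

Subtract both margins: 1772 − 2·120 = 1532 px.
14c + 13·8 = 1532 → 14c = 1428 → c = 102 px.
Each column+gutter stride is 110 px; 8 of them past the 120 px margin is 120 + 880 = 1000 px.

1000 px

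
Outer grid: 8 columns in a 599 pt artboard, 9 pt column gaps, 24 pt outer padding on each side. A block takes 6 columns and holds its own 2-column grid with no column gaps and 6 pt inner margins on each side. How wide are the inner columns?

199.5 pt

Outer content = 599 − 2·24 = 551 pt.
8c + 7·9 = 551 → 8c = 488 → c = 61 pt.
6-column span = 6·61 + 5·9 = 411 pt.
Inner content = 411 − 2·6 = 399 pt.
399 / 2 = 199.5 pt per column.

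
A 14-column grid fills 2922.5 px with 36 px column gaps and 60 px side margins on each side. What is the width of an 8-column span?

Take off 120 px of margins, leaving 2802.5 px.
14 columns + 13 column gaps: 14c + 13·36 = 2802.5.
14c = 2802.5 − 468 = 2334.5, so c = 166.75 px.
8-column span = 8·166.75 + 7·36 = 1586 px.

1586 px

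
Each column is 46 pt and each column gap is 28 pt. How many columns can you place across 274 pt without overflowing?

4 columns

Each extra column adds 46 + 28 = 74 pt.
(274 + 28) / 74 = 4.08, so 4 columns fit.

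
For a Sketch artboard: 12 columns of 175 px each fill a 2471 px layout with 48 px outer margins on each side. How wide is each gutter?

25 px

Subtract both margins: 2471 − 2·48 = 2375 px.
12 columns take 12·175 = 2100 px; remaining 275 splits into 11 gutters.
g = 275 / 11 = 25 px.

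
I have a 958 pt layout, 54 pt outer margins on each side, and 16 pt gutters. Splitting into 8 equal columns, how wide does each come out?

92.25 pt

Take off 108 pt of margins, leaving 850 pt.
Subtracting 7 gutters of 16 leaves 738 for 8 columns, so c = 92.25 pt.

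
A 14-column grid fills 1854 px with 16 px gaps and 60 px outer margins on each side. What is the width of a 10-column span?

Take off 120 px of margins, leaving 1734 px.
1734 − 13·16 = 1526; ÷14 gives c = 109 px.
10 columns plus 9 gaps: 1090 + 144 = 1234 px.

1234 px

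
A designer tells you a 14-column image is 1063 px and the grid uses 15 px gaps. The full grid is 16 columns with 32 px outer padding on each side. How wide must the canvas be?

Subtracting 13 gaps of 15 leaves 868 for 14 columns, so c = 62 px.
Canvas = 2·32 + 16·62 + 15·15 = 64 + 992 + 225 = 1281 px.

1281 px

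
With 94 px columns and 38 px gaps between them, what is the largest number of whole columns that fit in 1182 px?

9 columns

Each extra column adds 94 + 38 = 132 px.
(1182 + 38) / 132 = 9.24, so 9 columns fit.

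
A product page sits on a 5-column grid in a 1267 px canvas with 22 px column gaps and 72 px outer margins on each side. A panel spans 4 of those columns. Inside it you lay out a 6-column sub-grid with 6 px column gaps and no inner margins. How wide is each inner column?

Outer content = 1267 − 2·72 = 1123 px.
5 columns + 4 column gaps: 5c + 4·22 = 1123.
5c = 1123 − 88 = 1035, so c = 207 px.
4 columns plus 3 column gaps: 828 + 66 = 894 px.
6 columns + 5 column gaps: 6d + 5·6 = 894.
6d = 894 − 30 = 864, so d = 144 px.

144 px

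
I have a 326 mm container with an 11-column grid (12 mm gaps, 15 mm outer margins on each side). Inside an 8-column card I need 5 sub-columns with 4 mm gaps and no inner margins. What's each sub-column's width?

Subtract both margins: 326 − 2·15 = 296 mm.
296 − 10·12 = 176; ÷11 gives c = 16 mm.
8 columns plus 7 gaps: 128 + 84 = 212 mm.
212 − 4·4 = 196; ÷5 gives d = 39.2 mm.

39.2 mm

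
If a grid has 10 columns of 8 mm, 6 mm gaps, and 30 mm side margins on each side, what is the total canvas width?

Total width: 2·30 + 10·8 + 9·6 = 194 mm.

194 mm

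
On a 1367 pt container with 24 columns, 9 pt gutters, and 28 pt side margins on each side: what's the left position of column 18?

Content = 1367 − 2·28 = 1311 pt.
1311 − 23·9 = 1104; ÷24 gives c = 46 pt.
Before column 18: the margin + 17 columns + 17 gutters.
Offset = 28 + 17·(46 + 9) = 28 + 935 = 963 pt.

963 pt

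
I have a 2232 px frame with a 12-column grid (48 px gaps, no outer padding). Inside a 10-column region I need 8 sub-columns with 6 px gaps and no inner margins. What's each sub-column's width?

Subtracting 11 gaps of 48 leaves 1704 for 12 columns, so c = 142 px.
Span of 10: 10·142 + 9·48 = 1420 + 432 = 1852 px.
1852 − 7·6 = 1810; ÷8 gives d = 226.25 px.

226.25 px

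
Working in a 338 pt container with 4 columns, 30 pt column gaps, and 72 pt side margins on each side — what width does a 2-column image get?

Subtract both margins: 338 − 2·72 = 194 pt.
Subtracting 3 column gaps of 30 leaves 104 for 4 columns, so c = 26 pt.
Span of 2: 2·26 + 1·30 = 52 + 30 = 82 pt.

82 pt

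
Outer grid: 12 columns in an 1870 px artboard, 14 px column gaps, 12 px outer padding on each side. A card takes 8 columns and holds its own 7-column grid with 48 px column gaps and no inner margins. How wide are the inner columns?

134 px

Inside the margins: 1870 − 24 = 1846 px.
Subtracting 11 column gaps of 14 leaves 1692 for 12 columns, so c = 141 px.
8 columns plus 7 column gaps: 1128 + 98 = 1226 px.
Subtracting 6 column gaps of 48 leaves 938 for 7 columns, so d = 134 px.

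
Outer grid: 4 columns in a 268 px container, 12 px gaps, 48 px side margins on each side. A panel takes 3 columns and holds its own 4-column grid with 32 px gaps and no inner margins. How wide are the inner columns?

7.5 px

Take off 96 px of margins, leaving 172 px.
4 columns + 3 gaps: 4c + 3·12 = 172.
4c = 172 − 36 = 136, so c = 34 px.
3-column span = 3·34 + 2·12 = 126 px.
Subtracting 3 gaps of 32 leaves 30 for 4 columns, so d = 7.5 px.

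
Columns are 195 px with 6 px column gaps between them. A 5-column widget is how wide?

999 px

Span of 5: 5·195 + 4·6 = 975 + 24 = 999 px.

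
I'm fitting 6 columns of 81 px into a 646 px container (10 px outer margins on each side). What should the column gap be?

Inside the margins: 646 − 20 = 626 px.
Columns use 486 px, leaving 140 px across 5 column gaps = 28 px each.

28 px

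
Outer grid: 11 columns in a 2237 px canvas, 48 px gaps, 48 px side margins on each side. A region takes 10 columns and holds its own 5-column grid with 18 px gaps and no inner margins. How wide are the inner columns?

Inside the margins: 2237 − 96 = 2141 px.
Subtracting 10 gaps of 48 leaves 1661 for 11 columns, so c = 151 px.
10-column span = 10·151 + 9·48 = 1942 px.
1942 − 4·18 = 1870; ÷5 gives d = 374 px.

374 px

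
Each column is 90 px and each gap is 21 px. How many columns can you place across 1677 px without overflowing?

15 columns

Each extra column adds 90 + 21 = 111 px.
(1677 + 21) / 111 = 15.30, so 15 columns fit.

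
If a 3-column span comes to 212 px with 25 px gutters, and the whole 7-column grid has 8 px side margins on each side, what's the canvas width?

544 px

3 columns + 2 gutters: 3c + 2·25 = 212.
3c = 212 − 50 = 162, so c = 54 px.
Canvas = 2·8 + 7·54 + 6·25 = 16 + 378 + 150 = 544 px.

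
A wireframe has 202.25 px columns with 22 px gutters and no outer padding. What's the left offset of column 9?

1794 px

Each column+gutter stride is 224.25 px; with no margin, 8 of them is 1794 px.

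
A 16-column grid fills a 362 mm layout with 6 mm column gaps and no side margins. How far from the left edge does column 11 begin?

230 mm

16 columns + 15 column gaps: 16c + 15·6 = 362.
16c = 362 − 90 = 272, so c = 17 mm.
Each column+gutter stride is 23 mm; with no margin, 10 of them is 230 mm.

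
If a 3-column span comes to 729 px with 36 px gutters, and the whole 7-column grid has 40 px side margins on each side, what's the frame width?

1829 px

3c + 2·36 = 729 → 3c = 657 → c = 219 px.
Total width: 2·40 + 7·219 + 6·36 = 1829 px.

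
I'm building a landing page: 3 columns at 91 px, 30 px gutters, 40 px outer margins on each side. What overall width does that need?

413 px

Adding margins, columns and gutters: 80 + 273 + 60 = 413 px.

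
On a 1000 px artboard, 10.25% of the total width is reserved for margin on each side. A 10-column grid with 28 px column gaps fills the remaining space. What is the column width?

Each margin = 10.25% of 1000 = 102.5 px; content = 1000 − 2·102.5 = 795 px.
Subtracting 9 column gaps of 28 leaves 543 for 10 columns, so c = 54.3 px.

54.3 px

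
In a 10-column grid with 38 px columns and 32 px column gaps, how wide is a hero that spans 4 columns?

248 px

4 columns plus 3 column gaps: 152 + 96 = 248 px.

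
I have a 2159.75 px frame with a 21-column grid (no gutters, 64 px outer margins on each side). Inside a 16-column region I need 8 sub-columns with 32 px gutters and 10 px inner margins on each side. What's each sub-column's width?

Take off 128 px of margins, leaving 2031.75 px.
2031.75 / 21 = 96.75 px per column.
16-column span = 16·96.75 = 1548 px.
Inner content = 1548 − 2·10 = 1528 px.
8 columns + 7 gutters: 8d + 7·32 = 1528.
8d = 1528 − 224 = 1304, so d = 163 px.

163 px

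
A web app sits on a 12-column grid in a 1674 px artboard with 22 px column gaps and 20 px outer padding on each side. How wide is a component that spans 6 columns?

806 px

Content width = 1674 − 2·20 = 1634 px.
12 columns + 11 column gaps: 12c + 11·22 = 1634.
12c = 1634 − 242 = 1392, so c = 116 px.
6 columns plus 5 column gaps: 696 + 110 = 806 px.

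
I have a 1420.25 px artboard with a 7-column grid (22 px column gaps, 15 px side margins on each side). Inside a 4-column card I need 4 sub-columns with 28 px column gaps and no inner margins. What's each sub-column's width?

Take off 30 px of margins, leaving 1390.25 px.
7 columns + 6 column gaps: 7c + 6·22 = 1390.25.
7c = 1390.25 − 132 = 1258.25, so c = 179.75 px.
4 columns plus 3 column gaps: 719 + 66 = 785 px.
785 − 3·28 = 701; ÷4 gives d = 175.25 px.

175.25 px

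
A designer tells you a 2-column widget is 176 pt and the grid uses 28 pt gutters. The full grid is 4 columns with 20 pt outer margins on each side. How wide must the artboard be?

420 pt

176 − 1·28 = 148; ÷2 gives c = 74 pt.
Artboard = 2·20 + 4·74 + 3·28 = 40 + 296 + 84 = 420 pt.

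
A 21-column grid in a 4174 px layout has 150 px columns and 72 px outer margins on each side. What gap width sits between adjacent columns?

44 px

Take off 144 px of margins, leaving 4030 px.
21·150 + 20g = 4030 → 20g = 880 → g = 44 px.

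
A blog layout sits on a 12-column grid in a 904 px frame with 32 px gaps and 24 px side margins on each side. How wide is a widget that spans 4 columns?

Subtract both margins: 904 − 2·24 = 856 px.
12 columns + 11 gaps: 12c + 11·32 = 856.
12c = 856 − 352 = 504, so c = 42 px.
Span of 4: 4·42 + 3·32 = 168 + 96 = 264 px.

264 px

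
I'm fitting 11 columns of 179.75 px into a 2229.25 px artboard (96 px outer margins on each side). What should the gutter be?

6 px

Subtract both margins: 2229.25 − 2·96 = 2037.25 px.
Columns use 1977.25 px, leaving 60 px across 10 gutters = 6 px each.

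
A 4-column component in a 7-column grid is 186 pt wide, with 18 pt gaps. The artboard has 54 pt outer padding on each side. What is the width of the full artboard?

186 − 3·18 = 132; ÷4 gives c = 33 pt.
Total width: 2·54 + 7·33 + 6·18 = 447 pt.

447 pt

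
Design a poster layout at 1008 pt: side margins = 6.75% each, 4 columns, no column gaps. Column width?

217.98 pt

Each margin = 6.75% of 1008 = 68.04 pt; content = 1008 − 2·68.04 = 871.92 pt.
871.92 / 4 = 217.98 pt per column.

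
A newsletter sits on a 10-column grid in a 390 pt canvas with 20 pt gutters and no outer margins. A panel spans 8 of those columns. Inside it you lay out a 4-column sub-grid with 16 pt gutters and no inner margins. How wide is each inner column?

390 − 9·20 = 210; ÷10 gives c = 21 pt.
8 columns plus 7 gutters: 168 + 140 = 308 pt.
4 columns + 3 gutters: 4d + 3·16 = 308.
4d = 308 − 48 = 260, so d = 65 pt.

65 pt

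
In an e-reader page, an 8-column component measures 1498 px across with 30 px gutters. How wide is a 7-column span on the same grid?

8 columns + 7 gutters: 8c + 7·30 = 1498.
8c = 1498 − 210 = 1288, so c = 161 px.
7-column span = 7·161 + 6·30 = 1307 px.

1307 px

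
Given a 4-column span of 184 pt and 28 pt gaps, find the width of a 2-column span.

78 pt

4c + 3·28 = 184 → 4c = 100 → c = 25 pt.
2-column span = 2·25 + 1·28 = 78 pt.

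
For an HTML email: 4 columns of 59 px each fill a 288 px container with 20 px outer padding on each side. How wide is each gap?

4 px

Inside the margins: 288 − 40 = 248 px.
4·59 + 3g = 248 → 3g = 12 → g = 4 px.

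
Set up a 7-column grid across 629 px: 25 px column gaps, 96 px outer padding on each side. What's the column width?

41 px

Content width = 629 − 2·96 = 437 px.
Subtracting 6 column gaps of 25 leaves 287 for 7 columns, so c = 41 px.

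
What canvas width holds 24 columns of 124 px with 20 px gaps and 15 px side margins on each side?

Canvas = 2·15 + 24·124 + 23·20 = 30 + 2976 + 460 = 3466 px.

3466 px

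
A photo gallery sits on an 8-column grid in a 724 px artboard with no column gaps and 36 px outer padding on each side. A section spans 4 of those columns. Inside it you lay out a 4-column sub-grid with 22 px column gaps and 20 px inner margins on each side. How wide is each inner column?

55 px

Subtract both margins: 724 − 2·36 = 652 px.
With no column gaps, each column is 652/8 = 81.5 px.
With no column gaps, 4 columns span 4·81.5 = 326 px.
Inner content = 326 − 2·20 = 286 px.
4d + 3·22 = 286 → 4d = 220 → d = 55 px.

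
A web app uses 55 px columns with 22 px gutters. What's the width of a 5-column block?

5-column span = 5·55 + 4·22 = 363 px.

363 px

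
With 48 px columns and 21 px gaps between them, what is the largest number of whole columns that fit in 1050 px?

15 columns

Each extra column adds 48 + 21 = 69 px.
(1050 + 21) / 69 = 15.52, so 15 columns fit.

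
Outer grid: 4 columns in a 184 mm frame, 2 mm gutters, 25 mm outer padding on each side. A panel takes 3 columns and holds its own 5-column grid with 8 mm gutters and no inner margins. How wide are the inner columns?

Inside the margins: 184 − 50 = 134 mm.
134 − 3·2 = 128; ÷4 gives c = 32 mm.
Span of 3: 3·32 + 2·2 = 96 + 4 = 100 mm.
5 columns + 4 gutters: 5d + 4·8 = 100.
5d = 100 − 32 = 68, so d = 13.6 mm.

13.6 mm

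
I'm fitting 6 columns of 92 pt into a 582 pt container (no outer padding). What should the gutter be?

6 columns take 6·92 = 552 pt; remaining 30 splits into 5 gutters.
g = 30 / 5 = 6 pt.

6 pt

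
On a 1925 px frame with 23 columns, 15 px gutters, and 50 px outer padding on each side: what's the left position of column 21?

1650 px

Subtract both margins: 1925 − 2·50 = 1825 px.
Subtracting 22 gutters of 15 leaves 1495 for 23 columns, so c = 65 px.
Before column 21: the margin + 20 columns + 20 gutters.
Offset = 50 + 20·(65 + 15) = 50 + 1600 = 1650 px.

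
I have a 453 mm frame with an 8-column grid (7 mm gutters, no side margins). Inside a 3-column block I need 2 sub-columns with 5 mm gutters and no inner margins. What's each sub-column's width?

Subtracting 7 gutters of 7 leaves 404 for 8 columns, so c = 50.5 mm.
3-column span = 3·50.5 + 2·7 = 165.5 mm.
2 columns + 1 gutter: 2d + 1·5 = 165.5.
2d = 165.5 − 5 = 160.5, so d = 80.25 mm.

80.25 mm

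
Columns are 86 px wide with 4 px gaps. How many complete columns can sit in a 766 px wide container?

8 columns

k columns need k·86 + (k−1)·4 = k·90 − 4.
k·90 − 4 ≤ 766 → k ≤ 770 / 90 ≈ 8.56, so k = 8.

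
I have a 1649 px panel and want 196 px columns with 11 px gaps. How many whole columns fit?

8 columns

k columns need k·196 + (k−1)·11 = k·207 − 11.
k·207 − 11 ≤ 1649 → k ≤ 1660 / 207 ≈ 8.02, so k = 8.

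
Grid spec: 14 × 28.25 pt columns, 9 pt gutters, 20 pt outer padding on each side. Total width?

552.5 pt

Canvas = 2·20 + 14·28.25 + 13·9 = 40 + 395.5 + 117 = 552.5 pt.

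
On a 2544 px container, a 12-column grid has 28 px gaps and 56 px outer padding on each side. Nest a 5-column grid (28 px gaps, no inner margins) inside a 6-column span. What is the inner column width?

Inside the margins: 2544 − 112 = 2432 px.
12 columns + 11 gaps: 12c + 11·28 = 2432.
12c = 2432 − 308 = 2124, so c = 177 px.
6 columns plus 5 gaps: 1062 + 140 = 1202 px.
5 columns + 4 gaps: 5d + 4·28 = 1202.
5d = 1202 − 112 = 1090, so d = 218 px.

218 px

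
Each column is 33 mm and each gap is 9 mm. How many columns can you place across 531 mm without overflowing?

12 columns

Each extra column adds 33 + 9 = 42 mm.
(531 + 9) / 42 = 12.86, so 12 columns fit.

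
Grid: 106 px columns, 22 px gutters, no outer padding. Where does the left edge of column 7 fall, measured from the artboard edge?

768 px

Before column 7: 6 columns + 6 gutters.
Offset = 6·(106 + 22) = 6·128 = 768 px.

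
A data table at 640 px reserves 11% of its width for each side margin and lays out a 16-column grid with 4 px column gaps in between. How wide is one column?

Margins: 11% × 640 = 70.4 px each, so content = 640 − 140.8 = 499.2 px.
Subtracting 15 column gaps of 4 leaves 439.2 for 16 columns, so c = 27.45 px.

27.45 px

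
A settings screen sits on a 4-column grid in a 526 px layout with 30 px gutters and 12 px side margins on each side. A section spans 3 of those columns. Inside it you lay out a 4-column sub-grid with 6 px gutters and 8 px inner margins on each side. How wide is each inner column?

83.75 px

Outer content = 526 − 2·12 = 502 px.
502 − 3·30 = 412; ÷4 gives c = 103 px.
Span of 3: 3·103 + 2·30 = 309 + 60 = 369 px.
Inner content = 369 − 2·8 = 353 px.
353 − 3·6 = 335; ÷4 gives d = 83.75 px.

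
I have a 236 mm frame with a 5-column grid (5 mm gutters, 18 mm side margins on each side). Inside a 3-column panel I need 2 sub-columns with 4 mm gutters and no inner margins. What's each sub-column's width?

Outer content = 236 − 2·18 = 200 mm.
Subtracting 4 gutters of 5 leaves 180 for 5 columns, so c = 36 mm.
3-column span = 3·36 + 2·5 = 118 mm.
2 columns + 1 gutter: 2d + 1·4 = 118.
2d = 118 − 4 = 114, so d = 57 mm.

57 mm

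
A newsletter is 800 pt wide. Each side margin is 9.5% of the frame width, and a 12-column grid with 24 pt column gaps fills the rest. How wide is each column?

32 pt

Each margin = 9.5% of 800 = 76 pt; content = 800 − 2·76 = 648 pt.
648 − 11·24 = 384; ÷12 gives c = 32 pt.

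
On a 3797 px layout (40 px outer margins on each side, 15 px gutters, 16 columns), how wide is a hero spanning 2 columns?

Content width = 3797 − 2·40 = 3717 px.
16 columns + 15 gutters: 16c + 15·15 = 3717.
16c = 3717 − 225 = 3492, so c = 218.25 px.
2-column span = 2·218.25 + 1·15 = 451.5 px.

451.5 px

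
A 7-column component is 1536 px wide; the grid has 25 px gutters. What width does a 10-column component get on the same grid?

2205 px

7c + 6·25 = 1536 → 7c = 1386 → c = 198 px.
Span of 10: 10·198 + 9·25 = 1980 + 225 = 2205 px.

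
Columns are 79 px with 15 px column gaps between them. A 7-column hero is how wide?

643 px

Span of 7: 7·79 + 6·15 = 553 + 90 = 643 px.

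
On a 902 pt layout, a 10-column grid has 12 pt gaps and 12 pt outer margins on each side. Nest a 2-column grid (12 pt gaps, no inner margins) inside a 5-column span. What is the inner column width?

210.5 pt

Subtract both margins: 902 − 2·12 = 878 pt.
878 − 9·12 = 770; ÷10 gives c = 77 pt.
5-column span = 5·77 + 4·12 = 433 pt.
2d + 1·12 = 433 → 2d = 421 → d = 210.5 pt.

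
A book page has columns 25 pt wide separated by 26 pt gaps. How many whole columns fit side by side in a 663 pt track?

13 columns

Each extra column adds 25 + 26 = 51 pt.
(663 + 26) / 51 = 13.51, so 13 columns fit.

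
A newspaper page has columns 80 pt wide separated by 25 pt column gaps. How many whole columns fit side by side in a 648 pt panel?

6 columns

Each extra column adds 80 + 25 = 105 pt.
(648 + 25) / 105 = 6.41, so 6 columns fit.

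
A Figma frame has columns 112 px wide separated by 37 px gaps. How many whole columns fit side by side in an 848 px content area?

5 columns

Each extra column adds 112 + 37 = 149 px.
(848 + 37) / 149 = 5.94, so 5 columns fit.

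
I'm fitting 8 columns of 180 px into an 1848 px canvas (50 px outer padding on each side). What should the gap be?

44 px

Subtract both margins: 1848 − 2·50 = 1748 px.
8 columns take 8·180 = 1440 px; remaining 308 splits into 7 gaps.
g = 308 / 7 = 44 px.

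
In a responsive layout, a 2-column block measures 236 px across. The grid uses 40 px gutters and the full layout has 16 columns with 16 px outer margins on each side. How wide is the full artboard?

2200 px

2c + 1·40 = 236 → 2c = 196 → c = 98 px.
Adding margins, columns and gutters: 32 + 1568 + 600 = 2200 px.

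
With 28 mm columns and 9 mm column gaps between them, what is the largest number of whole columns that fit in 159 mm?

4 columns: 4·28 + 3·9 = 139 mm ≤ 159.
5 columns: 176 mm > 159. So 4.

4 columns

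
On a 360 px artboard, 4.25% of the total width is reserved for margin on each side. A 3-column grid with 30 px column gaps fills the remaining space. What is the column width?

Margins: 4.25% × 360 = 15.3 px each, so content = 360 − 30.6 = 329.4 px.
Subtracting 2 column gaps of 30 leaves 269.4 for 3 columns, so c = 89.8 px.

89.8 px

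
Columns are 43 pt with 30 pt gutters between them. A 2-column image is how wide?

2-column span = 2·43 + 1·30 = 116 pt.

116 pt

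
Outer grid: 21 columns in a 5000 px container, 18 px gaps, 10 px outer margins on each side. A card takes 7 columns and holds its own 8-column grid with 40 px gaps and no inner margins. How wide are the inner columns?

Take off 20 px of margins, leaving 4980 px.
4980 − 20·18 = 4620; ÷21 gives c = 220 px.
Span of 7: 7·220 + 6·18 = 1540 + 108 = 1648 px.
8 columns + 7 gaps: 8d + 7·40 = 1648.
8d = 1648 − 280 = 1368, so d = 171 px.

171 px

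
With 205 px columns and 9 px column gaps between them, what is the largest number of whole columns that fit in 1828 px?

k columns need k·205 + (k−1)·9 = k·214 − 9.
k·214 − 9 ≤ 1828 → k ≤ 1837 / 214 ≈ 8.58, so k = 8.

8 columns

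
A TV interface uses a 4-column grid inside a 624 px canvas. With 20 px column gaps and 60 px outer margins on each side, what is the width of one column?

Subtract both margins: 624 − 2·60 = 504 px.
Subtracting 3 column gaps of 20 leaves 444 for 4 columns, so c = 111 px.

111 px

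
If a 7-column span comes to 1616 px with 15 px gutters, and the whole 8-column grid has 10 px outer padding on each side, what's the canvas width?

1869 px

1616 − 6·15 = 1526; ÷7 gives c = 218 px.
Adding margins, columns and gutters: 20 + 1744 + 105 = 1869 px.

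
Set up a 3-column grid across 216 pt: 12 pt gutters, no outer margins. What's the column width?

64 pt

3c + 2·12 = 216 → 3c = 192 → c = 64 pt.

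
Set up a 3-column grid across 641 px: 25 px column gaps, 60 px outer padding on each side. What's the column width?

157 px

Content width = 641 − 2·60 = 521 px.
521 − 2·25 = 471; ÷3 gives c = 157 px.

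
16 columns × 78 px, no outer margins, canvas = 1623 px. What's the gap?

25 px

16·78 + 15g = 1623 → 15g = 375 → g = 25 px.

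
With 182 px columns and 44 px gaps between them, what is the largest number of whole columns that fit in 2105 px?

9 columns

k columns need k·182 + (k−1)·44 = k·226 − 44.
k·226 − 44 ≤ 2105 → k ≤ 2149 / 226 ≈ 9.51, so k = 9.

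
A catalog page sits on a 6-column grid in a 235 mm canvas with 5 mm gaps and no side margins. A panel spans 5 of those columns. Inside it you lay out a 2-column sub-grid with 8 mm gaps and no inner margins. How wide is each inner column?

93.5 mm

6 columns + 5 gaps: 6c + 5·5 = 235.
6c = 235 − 25 = 210, so c = 35 mm.
5-column span = 5·35 + 4·5 = 195 mm.
Subtracting 1 gap of 8 leaves 187 for 2 columns, so d = 93.5 mm.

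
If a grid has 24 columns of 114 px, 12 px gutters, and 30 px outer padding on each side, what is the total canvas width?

3072 px

Adding margins, columns and gutters: 60 + 2736 + 276 = 3072 px.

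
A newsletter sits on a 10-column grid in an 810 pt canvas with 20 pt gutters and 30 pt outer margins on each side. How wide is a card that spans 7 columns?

Subtract both margins: 810 − 2·30 = 750 pt.
750 − 9·20 = 570; ÷10 gives c = 57 pt.
7-column span = 7·57 + 6·20 = 519 pt.

519 pt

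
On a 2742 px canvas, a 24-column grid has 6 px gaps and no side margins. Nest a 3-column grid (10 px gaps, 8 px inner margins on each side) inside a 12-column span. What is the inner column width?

24 columns + 23 gaps: 24c + 23·6 = 2742.
24c = 2742 − 138 = 2604, so c = 108.5 px.
Span of 12: 12·108.5 + 11·6 = 1302 + 66 = 1368 px.
Inner content = 1368 − 2·8 = 1352 px.
3 columns + 2 gaps: 3d + 2·10 = 1352.
3d = 1352 − 20 = 1332, so d = 444 px.

444 px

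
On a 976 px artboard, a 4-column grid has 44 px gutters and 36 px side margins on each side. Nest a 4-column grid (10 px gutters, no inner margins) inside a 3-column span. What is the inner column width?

159.25 px

Take off 72 px of margins, leaving 904 px.
Subtracting 3 gutters of 44 leaves 772 for 4 columns, so c = 193 px.
Span of 3: 3·193 + 2·44 = 579 + 88 = 667 px.
Subtracting 3 gutters of 10 leaves 637 for 4 columns, so d = 159.25 px.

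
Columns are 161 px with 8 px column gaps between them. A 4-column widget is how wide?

668 px

4-column span = 4·161 + 3·8 = 668 px.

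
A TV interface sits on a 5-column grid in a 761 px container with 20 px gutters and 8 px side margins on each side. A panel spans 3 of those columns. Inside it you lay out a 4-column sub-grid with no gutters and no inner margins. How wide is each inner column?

Take off 16 px of margins, leaving 745 px.
5 columns + 4 gutters: 5c + 4·20 = 745.
5c = 745 − 80 = 665, so c = 133 px.
Span of 3: 3·133 + 2·20 = 399 + 40 = 439 px.
4d = 439 → d = 109.75 px.

109.75 px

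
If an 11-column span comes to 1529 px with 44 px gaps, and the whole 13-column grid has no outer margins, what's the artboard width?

1815 px

Subtracting 10 gaps of 44 leaves 1089 for 11 columns, so c = 99 px.
Summing: 1287 + 528 = 1815 px.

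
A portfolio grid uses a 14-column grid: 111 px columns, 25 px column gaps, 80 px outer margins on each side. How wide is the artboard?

Artboard = 2·80 + 14·111 + 13·25 = 160 + 1554 + 325 = 2039 px.

2039 px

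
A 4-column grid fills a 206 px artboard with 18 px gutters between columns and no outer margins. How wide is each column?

38 px

Subtracting 3 gutters of 18 leaves 152 for 4 columns, so c = 38 px.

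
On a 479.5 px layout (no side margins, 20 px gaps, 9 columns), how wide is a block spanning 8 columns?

9c + 8·20 = 479.5 → 9c = 319.5 → c = 35.5 px.
8 columns plus 7 gaps: 284 + 140 = 424 px.

424 px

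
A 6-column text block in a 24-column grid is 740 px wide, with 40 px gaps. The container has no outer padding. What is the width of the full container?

Subtracting 5 gaps of 40 leaves 540 for 6 columns, so c = 90 px.
Summing: 2160 + 920 = 3080 px.

3080 px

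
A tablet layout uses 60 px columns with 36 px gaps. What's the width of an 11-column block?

11 columns plus 10 gaps: 660 + 360 = 1020 px.

1020 px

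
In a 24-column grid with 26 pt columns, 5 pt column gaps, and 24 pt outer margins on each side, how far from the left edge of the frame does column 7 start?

Column 7 starts at margin + 6·(column + gutter) = 24 + 6·31 = 210 pt.

210 pt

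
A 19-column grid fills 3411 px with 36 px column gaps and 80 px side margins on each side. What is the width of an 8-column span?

1348 px

Take off 160 px of margins, leaving 3251 px.
19 columns + 18 column gaps: 19c + 18·36 = 3251.
19c = 3251 − 648 = 2603, so c = 137 px.
Span of 8: 8·137 + 7·36 = 1096 + 252 = 1348 px.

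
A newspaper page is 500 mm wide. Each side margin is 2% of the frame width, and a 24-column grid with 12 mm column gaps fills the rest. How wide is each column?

8.5 mm

Margins: 2% × 500 = 10 mm each, so content = 500 − 20 = 480 mm.
24 columns + 23 column gaps: 24c + 23·12 = 480.
24c = 480 − 276 = 204, so c = 8.5 mm.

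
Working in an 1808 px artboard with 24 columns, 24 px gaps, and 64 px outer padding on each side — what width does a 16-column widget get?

Subtract both margins: 1808 − 2·64 = 1680 px.
24 columns + 23 gaps: 24c + 23·24 = 1680.
24c = 1680 − 552 = 1128, so c = 47 px.
16-column span = 16·47 + 15·24 = 1112 px.

1112 px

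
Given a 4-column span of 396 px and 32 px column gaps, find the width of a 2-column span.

182 px

Subtracting 3 column gaps of 32 leaves 300 for 4 columns, so c = 75 px.
2 columns plus 1 column gap: 150 + 32 = 182 px.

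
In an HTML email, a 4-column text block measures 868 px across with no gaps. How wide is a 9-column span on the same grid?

1953 px

With no gaps, each column is 868/4 = 217 px.
With no gaps, 9 columns span 9·217 = 1953 px.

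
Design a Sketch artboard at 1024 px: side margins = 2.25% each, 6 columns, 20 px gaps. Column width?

146.32 px

Margins: 2.25% × 1024 = 23.04 px each, so content = 1024 − 46.08 = 977.92 px.
6c + 5·20 = 977.92 → 6c = 877.92 → c = 146.32 px.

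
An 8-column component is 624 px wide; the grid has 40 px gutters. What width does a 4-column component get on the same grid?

624 − 7·40 = 344; ÷8 gives c = 43 px.
Span of 4: 4·43 + 3·40 = 172 + 120 = 292 px.

292 px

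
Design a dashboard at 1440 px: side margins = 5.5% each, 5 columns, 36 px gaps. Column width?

227.52 px

Each margin = 5.5% of 1440 = 79.2 px; content = 1440 − 2·79.2 = 1281.6 px.
5 columns + 4 gaps: 5c + 4·36 = 1281.6.
5c = 1281.6 − 144 = 1137.6, so c = 227.52 px.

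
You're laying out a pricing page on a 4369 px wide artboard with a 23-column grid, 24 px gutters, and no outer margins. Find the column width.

167 px

4369 − 22·24 = 3841; ÷23 gives c = 167 px.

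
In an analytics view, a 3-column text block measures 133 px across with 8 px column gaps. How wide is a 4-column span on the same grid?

180 px

3 columns + 2 column gaps: 3c + 2·8 = 133.
3c = 133 − 16 = 117, so c = 39 px.
Span of 4: 4·39 + 3·8 = 156 + 24 = 180 px.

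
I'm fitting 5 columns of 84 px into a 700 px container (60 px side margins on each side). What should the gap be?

40 px

Take off 120 px of margins, leaving 580 px.
5 columns take 5·84 = 420 px; remaining 160 splits into 4 gaps.
g = 160 / 4 = 40 px.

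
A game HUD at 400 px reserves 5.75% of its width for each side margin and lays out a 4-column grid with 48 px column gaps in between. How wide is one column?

52.5 px

Margins: 5.75% × 400 = 23 px each, so content = 400 − 46 = 354 px.
4c + 3·48 = 354 → 4c = 210 → c = 52.5 px.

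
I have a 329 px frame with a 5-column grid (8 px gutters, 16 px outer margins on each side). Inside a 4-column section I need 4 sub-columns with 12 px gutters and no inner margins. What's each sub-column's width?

Inside the margins: 329 − 32 = 297 px.
5c + 4·8 = 297 → 5c = 265 → c = 53 px.
4 columns plus 3 gutters: 212 + 24 = 236 px.
236 − 3·12 = 200; ÷4 gives d = 50 px.

50 px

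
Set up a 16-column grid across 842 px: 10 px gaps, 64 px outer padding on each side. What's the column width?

Take off 128 px of margins, leaving 714 px.
16c + 15·10 = 714 → 16c = 564 → c = 35.25 px.

35.25 px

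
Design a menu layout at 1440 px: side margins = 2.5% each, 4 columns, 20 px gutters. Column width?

Margins: 2.5% × 1440 = 36 px each, so content = 1440 − 72 = 1368 px.
1368 − 3·20 = 1308; ÷4 gives c = 327 px.

327 px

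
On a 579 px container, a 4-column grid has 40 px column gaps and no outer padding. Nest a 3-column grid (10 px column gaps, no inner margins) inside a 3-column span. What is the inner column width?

134.75 px

579 − 3·40 = 459; ÷4 gives c = 114.75 px.
Span of 3: 3·114.75 + 2·40 = 344.25 + 80 = 424.25 px.
424.25 − 2·10 = 404.25; ÷3 gives d = 134.75 px.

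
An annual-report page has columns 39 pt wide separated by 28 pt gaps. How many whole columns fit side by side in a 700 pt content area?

10 columns

10 columns: 10·39 + 9·28 = 642 pt ≤ 700.
11 columns: 709 pt > 700. So 10.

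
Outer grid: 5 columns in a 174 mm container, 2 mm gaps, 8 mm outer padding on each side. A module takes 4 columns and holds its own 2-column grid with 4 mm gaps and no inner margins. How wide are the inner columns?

61 mm

Inside the margins: 174 − 16 = 158 mm.
Subtracting 4 gaps of 2 leaves 150 for 5 columns, so c = 30 mm.
4 columns plus 3 gaps: 120 + 6 = 126 mm.
Subtracting 1 gap of 4 leaves 122 for 2 columns, so d = 61 mm.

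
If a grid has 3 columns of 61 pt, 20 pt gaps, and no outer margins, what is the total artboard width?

223 pt

Summing: 183 + 40 = 223 pt.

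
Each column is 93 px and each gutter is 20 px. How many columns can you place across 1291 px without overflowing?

11 columns: 11·93 + 10·20 = 1223 px ≤ 1291.
12 columns: 1336 px > 1291. So 11.

11 columns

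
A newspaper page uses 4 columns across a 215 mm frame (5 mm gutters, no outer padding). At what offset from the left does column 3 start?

4c + 3·5 = 215 → 4c = 200 → c = 50 mm.
No margin, so column 3 starts at 2·(column + gutter) = 2·55 = 110 mm.

110 mm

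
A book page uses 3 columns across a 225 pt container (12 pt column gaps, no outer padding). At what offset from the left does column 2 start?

3c + 2·12 = 225 → 3c = 201 → c = 67 pt.
No margin, so column 2 starts at 1·(column + gutter) = 1·79 = 79 pt.

79 pt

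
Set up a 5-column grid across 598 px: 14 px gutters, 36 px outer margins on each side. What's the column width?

Content width = 598 − 2·36 = 526 px.
526 − 4·14 = 470; ÷5 gives c = 94 px.

94 px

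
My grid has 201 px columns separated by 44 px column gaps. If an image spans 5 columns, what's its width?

Span of 5: 5·201 + 4·44 = 1005 + 176 = 1181 px.

1181 px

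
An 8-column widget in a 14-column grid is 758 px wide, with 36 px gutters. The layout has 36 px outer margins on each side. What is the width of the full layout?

1425.5 px

8c + 7·36 = 758 → 8c = 506 → c = 63.25 px.
Layout = 2·36 + 14·63.25 + 13·36 = 72 + 885.5 + 468 = 1425.5 px.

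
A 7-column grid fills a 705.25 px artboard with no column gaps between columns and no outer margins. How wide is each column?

100.75 px

7c = 705.25 → c = 100.75 px.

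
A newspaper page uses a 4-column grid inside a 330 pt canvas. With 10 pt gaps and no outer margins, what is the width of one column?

4 columns + 3 gaps: 4c + 3·10 = 330.
4c = 330 − 30 = 300, so c = 75 pt.

75 pt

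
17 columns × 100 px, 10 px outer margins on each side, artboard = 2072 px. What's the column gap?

22 px

Inside the margins: 2072 − 20 = 2052 px.
17 columns take 17·100 = 1700 px; remaining 352 splits into 16 column gaps.
g = 352 / 16 = 22 px.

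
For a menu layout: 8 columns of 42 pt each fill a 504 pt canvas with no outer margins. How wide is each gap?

8·42 + 7g = 504 → 7g = 168 → g = 24 pt.

24 pt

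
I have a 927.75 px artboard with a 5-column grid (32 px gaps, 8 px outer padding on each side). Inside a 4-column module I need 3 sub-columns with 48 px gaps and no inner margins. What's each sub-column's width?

209 px

Take off 16 px of margins, leaving 911.75 px.
5c + 4·32 = 911.75 → 5c = 783.75 → c = 156.75 px.
4-column span = 4·156.75 + 3·32 = 723 px.
3d + 2·48 = 723 → 3d = 627 → d = 209 px.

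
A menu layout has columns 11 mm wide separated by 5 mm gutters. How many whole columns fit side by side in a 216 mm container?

Each extra column adds 11 + 5 = 16 mm.
(216 + 5) / 16 = 13.81, so 13 columns fit.

13 columns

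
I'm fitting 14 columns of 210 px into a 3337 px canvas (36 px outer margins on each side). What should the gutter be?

Inside the margins: 3337 − 72 = 3265 px.
Columns use 2940 px, leaving 325 px across 13 gutters = 25 px each.

25 px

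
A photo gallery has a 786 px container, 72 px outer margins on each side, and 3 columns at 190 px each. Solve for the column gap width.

36 px

Subtract both margins: 786 − 2·72 = 642 px.
Columns use 570 px, leaving 72 px across 2 column gaps = 36 px each.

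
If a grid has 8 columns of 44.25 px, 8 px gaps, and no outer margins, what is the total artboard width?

Total width: 8·44.25 + 7·8 = 410 px.

410 px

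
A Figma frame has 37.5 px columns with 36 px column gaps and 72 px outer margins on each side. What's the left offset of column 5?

366 px

Each column+gutter stride is 73.5 px; 4 of them past the 72 px margin is 72 + 294 = 366 px.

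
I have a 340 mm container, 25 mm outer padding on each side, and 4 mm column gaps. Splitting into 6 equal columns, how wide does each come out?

45 mm

Take off 50 mm of margins, leaving 290 mm.
6c + 5·4 = 290 → 6c = 270 → c = 45 mm.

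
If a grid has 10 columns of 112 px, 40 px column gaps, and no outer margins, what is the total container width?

Total width: 10·112 + 9·40 = 1480 px.

1480 px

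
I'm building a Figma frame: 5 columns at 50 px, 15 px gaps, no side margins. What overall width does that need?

Summing: 250 + 60 = 310 px.

310 px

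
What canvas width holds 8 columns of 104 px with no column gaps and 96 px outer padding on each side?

1024 px

Total width: 2·96 + 8·104 = 1024 px.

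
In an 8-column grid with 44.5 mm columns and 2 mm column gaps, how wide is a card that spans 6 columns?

277 mm

6-column span = 6·44.5 + 5·2 = 277 mm.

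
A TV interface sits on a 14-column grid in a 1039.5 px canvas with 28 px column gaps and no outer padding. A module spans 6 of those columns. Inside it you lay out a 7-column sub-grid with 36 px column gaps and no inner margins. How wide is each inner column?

30.5 px

1039.5 − 13·28 = 675.5; ÷14 gives c = 48.25 px.
6-column span = 6·48.25 + 5·28 = 429.5 px.
Subtracting 6 column gaps of 36 leaves 213.5 for 7 columns, so d = 30.5 px.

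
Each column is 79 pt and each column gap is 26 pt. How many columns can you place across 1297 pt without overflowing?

12 columns: 12·79 + 11·26 = 1234 pt ≤ 1297.
13 columns: 1339 pt > 1297. So 12.

12 columns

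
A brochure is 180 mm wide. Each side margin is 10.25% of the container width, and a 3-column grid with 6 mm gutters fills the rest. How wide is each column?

43.7 mm

180 × (1 − 2·10.25%) = 180 × 79.5% = 143.1 mm for the columns.
143.1 − 2·6 = 131.1; ÷3 gives c = 43.7 mm.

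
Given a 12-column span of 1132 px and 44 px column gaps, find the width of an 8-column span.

12 columns + 11 column gaps: 12c + 11·44 = 1132.
12c = 1132 − 484 = 648, so c = 54 px.
8-column span = 8·54 + 7·44 = 740 px.

740 px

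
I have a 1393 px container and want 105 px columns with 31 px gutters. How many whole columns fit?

10 columns

10 columns: 10·105 + 9·31 = 1329 px ≤ 1393.
11 columns: 1465 px > 1393. So 10.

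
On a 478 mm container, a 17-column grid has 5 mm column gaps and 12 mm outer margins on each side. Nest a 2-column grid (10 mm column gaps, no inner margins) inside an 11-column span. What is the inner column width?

141 mm

Take off 24 mm of margins, leaving 454 mm.
Subtracting 16 column gaps of 5 leaves 374 for 17 columns, so c = 22 mm.
11-column span = 11·22 + 10·5 = 292 mm.
2d + 1·10 = 292 → 2d = 282 → d = 141 mm.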